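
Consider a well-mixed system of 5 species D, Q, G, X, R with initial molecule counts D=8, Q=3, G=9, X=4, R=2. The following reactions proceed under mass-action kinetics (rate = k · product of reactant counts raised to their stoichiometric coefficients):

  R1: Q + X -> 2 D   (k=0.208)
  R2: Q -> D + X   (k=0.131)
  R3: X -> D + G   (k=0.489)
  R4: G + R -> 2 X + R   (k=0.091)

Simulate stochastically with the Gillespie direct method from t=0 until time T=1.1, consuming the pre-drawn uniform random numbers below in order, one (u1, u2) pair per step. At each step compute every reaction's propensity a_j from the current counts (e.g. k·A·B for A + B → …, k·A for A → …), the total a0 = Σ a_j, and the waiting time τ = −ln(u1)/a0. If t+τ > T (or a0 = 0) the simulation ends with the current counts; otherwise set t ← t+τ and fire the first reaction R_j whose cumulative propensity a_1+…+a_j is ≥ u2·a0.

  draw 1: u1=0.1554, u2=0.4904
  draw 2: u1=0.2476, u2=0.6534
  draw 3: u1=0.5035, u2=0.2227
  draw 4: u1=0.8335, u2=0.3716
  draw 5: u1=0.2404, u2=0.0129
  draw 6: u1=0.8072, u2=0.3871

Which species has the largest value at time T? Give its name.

t=0.000: D=8 Q=3 G=9 X=4 R=2
Draw 1: a1=2.496, a2=0.393, a3=1.956, a4=1.638, a0=6.483; τ=−ln(0.1554)/6.483=0.287 → t=0.287; u2·a0=0.4904·6.483=3.179; a1+a2=2.889 < 3.179 ≤ a1+…+a3=4.845 → R3 fires; D=9 Q=3 G=10 X=3 R=2
Draw 2: a1=1.872, a2=0.393, a3=1.467, a4=1.820, a0=5.552; τ=−ln(0.2476)/5.552=0.251 → t=0.539; u2·a0=0.6534·5.552=3.628; a1+a2=2.265 < 3.628 ≤ a1+…+a3=3.732 → R3 fires; D=10 Q=3 G=11 X=2 R=2
Draw 3: a1=1.248, a2=0.393, a3=0.978, a4=2.002, a0=4.621; τ=−ln(0.5035)/4.621=0.148 → t=0.687; u2·a0=0.2227·4.621=1.029 ≤ a1=1.248 → R1 fires; D=12 Q=2 G=11 X=1 R=2
Draw 4: a1=0.416, a2=0.262, a3=0.489, a4=2.002, a0=3.169; τ=−ln(0.8335)/3.169=0.057 → t=0.745; u2·a0=0.3716·3.169=1.178; a1+…+a3=1.167 < 1.178 ≤ a1+…+a4=3.169 → R4 fires; D=12 Q=2 G=10 X=3 R=2
Draw 5: a1=1.248, a2=0.262, a3=1.467, a4=1.820, a0=4.797; τ=−ln(0.2404)/4.797=0.297 → t=1.042; u2·a0=0.0129·4.797=0.062 ≤ a1=1.248 → R1 fires; D=14 Q=1 G=10 X=2 R=2
Draw 6: a1=0.416, a2=0.131, a3=0.978, a4=1.820, a0=3.345; τ=−ln(0.8072)/3.345=0.064 → t=1.106 > T=1.1: stop.
At T=1.1: D=14 Q=1 G=10 X=2 R=2; the largest is D.

Dominant species at T: D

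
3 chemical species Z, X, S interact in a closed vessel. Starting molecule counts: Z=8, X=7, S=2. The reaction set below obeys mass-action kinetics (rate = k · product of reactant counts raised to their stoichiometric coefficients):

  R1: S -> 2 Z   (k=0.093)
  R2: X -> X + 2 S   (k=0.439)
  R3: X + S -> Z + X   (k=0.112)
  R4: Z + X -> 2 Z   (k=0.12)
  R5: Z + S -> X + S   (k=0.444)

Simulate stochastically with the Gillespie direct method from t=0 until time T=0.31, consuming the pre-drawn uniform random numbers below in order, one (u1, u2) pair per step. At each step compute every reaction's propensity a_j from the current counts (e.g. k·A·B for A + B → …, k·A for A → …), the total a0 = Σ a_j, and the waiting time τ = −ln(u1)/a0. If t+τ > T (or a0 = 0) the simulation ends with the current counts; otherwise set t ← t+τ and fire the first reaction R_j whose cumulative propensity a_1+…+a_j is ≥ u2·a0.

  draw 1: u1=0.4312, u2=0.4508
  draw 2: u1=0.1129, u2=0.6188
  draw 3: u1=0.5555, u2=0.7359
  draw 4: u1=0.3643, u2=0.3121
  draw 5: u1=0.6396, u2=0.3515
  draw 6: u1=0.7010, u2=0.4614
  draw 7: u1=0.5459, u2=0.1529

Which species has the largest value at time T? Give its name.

Dominant species at T: Z

t=0.000: Z=8 X=7 S=2
Draw 1: a1=0.186, a2=3.073, a3=1.568, a4=6.720, a5=7.104, a0=18.651; τ=−ln(0.4312)/18.651=0.045 → t=0.045; u2·a0=0.4508·18.651=8.408; a1+…+a3=4.827 < 8.408 ≤ a1+…+a4=11.547 → R4 fires; Z=9 X=6 S=2
Draw 2: a1=0.186, a2=2.634, a3=1.344, a4=6.480, a5=7.992, a0=18.636; τ=−ln(0.1129)/18.636=0.117 → t=0.162; u2·a0=0.6188·18.636=11.532; a1+…+a4=10.644 < 11.532 ≤ a1+…+a5=18.636 → R5 fires; Z=8 X=7 S=2
Draw 3: a1=0.186, a2=3.073, a3=1.568, a4=6.720, a5=7.104, a0=18.651; τ=−ln(0.5555)/18.651=0.032 → t=0.194; u2·a0=0.7359·18.651=13.725; a1+…+a4=11.547 < 13.725 ≤ a1+…+a5=18.651 → R5 fires; Z=7 X=8 S=2
Draw 4: a1=0.186, a2=3.512, a3=1.792, a4=6.720, a5=6.216, a0=18.426; τ=−ln(0.3643)/18.426=0.055 → t=0.248; u2·a0=0.3121·18.426=5.751; a1+…+a3=5.490 < 5.751 ≤ a1+…+a4=12.210 → R4 fires; Z=8 X=7 S=2
Draw 5: a1=0.186, a2=3.073, a3=1.568, a4=6.720, a5=7.104, a0=18.651; τ=−ln(0.6396)/18.651=0.024 → t=0.272; u2·a0=0.3515·18.651=6.556; a1+…+a3=4.827 < 6.556 ≤ a1+…+a4=11.547 → R4 fires; Z=9 X=6 S=2
Draw 6: a1=0.186, a2=2.634, a3=1.344, a4=6.480, a5=7.992, a0=18.636; τ=−ln(0.7010)/18.636=0.019 → t=0.291; u2·a0=0.4614·18.636=8.599; a1+…+a3=4.164 < 8.599 ≤ a1+…+a4=10.644 → R4 fires; Z=10 X=5 S=2
Draw 7: a1=0.186, a2=2.195, a3=1.120, a4=6.000, a5=8.880, a0=18.381; τ=−ln(0.5459)/18.381=0.033 → t=0.324 > T=0.31: stop.
At T=0.31: Z=10 X=5 S=2; the largest is Z.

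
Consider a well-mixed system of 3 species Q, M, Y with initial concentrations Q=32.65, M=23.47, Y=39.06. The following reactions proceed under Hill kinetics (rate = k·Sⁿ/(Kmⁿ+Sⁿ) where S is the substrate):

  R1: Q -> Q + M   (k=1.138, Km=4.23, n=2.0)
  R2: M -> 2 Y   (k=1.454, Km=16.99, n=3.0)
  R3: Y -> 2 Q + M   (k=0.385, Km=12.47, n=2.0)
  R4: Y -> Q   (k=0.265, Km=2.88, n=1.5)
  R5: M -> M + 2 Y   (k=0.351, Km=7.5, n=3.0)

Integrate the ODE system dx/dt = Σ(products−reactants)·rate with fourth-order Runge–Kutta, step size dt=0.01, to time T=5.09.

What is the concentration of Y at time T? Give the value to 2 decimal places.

RK4 with dt=0.01: 509 steps to T=5.09. Trajectory (selected grid times):
t=0.00: Q=32.65 M=23.47 Y=39.06
t=0.57: Q=33.20 M=23.70 Y=40.31
t=1.13: Q=33.74 M=23.93 Y=41.54
t=1.70: Q=34.29 M=24.16 Y=42.80
t=2.26: Q=34.83 M=24.38 Y=44.05
t=2.83: Q=35.39 M=24.60 Y=45.33
t=3.39: Q=35.94 M=24.82 Y=46.60
t=3.96: Q=36.50 M=25.03 Y=47.89
t=4.52: Q=37.05 M=25.24 Y=49.17
t=5.09: Q=37.61 M=25.45 Y=50.48
Read off Y at T=5.09: 50.48

Y at T = 50.48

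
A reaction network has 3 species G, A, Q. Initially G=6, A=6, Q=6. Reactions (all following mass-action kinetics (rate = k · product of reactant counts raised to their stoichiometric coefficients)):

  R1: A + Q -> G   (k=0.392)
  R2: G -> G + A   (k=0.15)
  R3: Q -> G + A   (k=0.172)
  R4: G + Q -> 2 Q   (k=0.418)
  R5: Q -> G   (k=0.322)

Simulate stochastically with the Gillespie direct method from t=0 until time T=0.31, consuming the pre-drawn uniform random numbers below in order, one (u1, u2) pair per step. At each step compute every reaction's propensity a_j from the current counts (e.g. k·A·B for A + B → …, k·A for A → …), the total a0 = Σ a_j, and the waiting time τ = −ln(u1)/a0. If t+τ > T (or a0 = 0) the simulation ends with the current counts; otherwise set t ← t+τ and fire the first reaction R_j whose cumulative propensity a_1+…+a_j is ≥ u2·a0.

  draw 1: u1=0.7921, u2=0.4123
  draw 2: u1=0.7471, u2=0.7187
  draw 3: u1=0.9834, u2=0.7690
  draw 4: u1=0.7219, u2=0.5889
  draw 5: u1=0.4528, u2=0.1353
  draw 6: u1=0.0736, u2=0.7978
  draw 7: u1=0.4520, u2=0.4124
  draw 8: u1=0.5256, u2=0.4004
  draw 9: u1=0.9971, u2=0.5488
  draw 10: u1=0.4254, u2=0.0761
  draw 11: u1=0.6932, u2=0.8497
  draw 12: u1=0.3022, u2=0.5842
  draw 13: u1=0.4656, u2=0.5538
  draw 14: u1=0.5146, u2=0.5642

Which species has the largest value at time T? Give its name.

t=0.000: G=6 A=6 Q=6
Draw 1: a1=14.112, a2=0.900, a3=1.032, a4=15.048, a5=1.932, a0=33.024; τ=−ln(0.7921)/33.024=0.007 → t=0.007; u2·a0=0.4123·33.024=13.616 ≤ a1=14.112 → R1 fires; G=7 A=5 Q=5
Draw 2: a1=9.800, a2=1.050, a3=0.860, a4=14.630, a5=1.610, a0=27.950; τ=−ln(0.7471)/27.950=0.010 → t=0.017; u2·a0=0.7187·27.950=20.088; a1+…+a3=11.710 < 20.088 ≤ a1+…+a4=26.340 → R4 fires; G=6 A=5 Q=6
Draw 3: a1=11.760, a2=0.900, a3=1.032, a4=15.048, a5=1.932, a0=30.672; τ=−ln(0.9834)/30.672=0.001 → t=0.018; u2·a0=0.7690·30.672=23.587; a1+…+a3=13.692 < 23.587 ≤ a1+…+a4=28.740 → R4 fires; G=5 A=5 Q=7
Draw 4: a1=13.720, a2=0.750, a3=1.204, a4=14.630, a5=2.254, a0=32.558; τ=−ln(0.7219)/32.558=0.010 → t=0.028; u2·a0=0.5889·32.558=19.173; a1+…+a3=15.674 < 19.173 ≤ a1+…+a4=30.304 → R4 fires; G=4 A=5 Q=8
Draw 5: a1=15.680, a2=0.600, a3=1.376, a4=13.376, a5=2.576, a0=33.608; τ=−ln(0.4528)/33.608=0.024 → t=0.052; u2·a0=0.1353·33.608=4.547 ≤ a1=15.680 → R1 fires; G=5 A=4 Q=7
Draw 6: a1=10.976, a2=0.750, a3=1.204, a4=14.630, a5=2.254, a0=29.814; τ=−ln(0.0736)/29.814=0.088 → t=0.139; u2·a0=0.7978·29.814=23.786; a1+…+a3=12.930 < 23.786 ≤ a1+…+a4=27.560 → R4 fires; G=4 A=4 Q=8
Draw 7: a1=12.544, a2=0.600, a3=1.376, a4=13.376, a5=2.576, a0=30.472; τ=−ln(0.4520)/30.472=0.026 → t=0.165; u2·a0=0.4124·30.472=12.567; a1=12.544 < 12.567 ≤ a1+a2=13.144 → R2 fires; G=4 A=5 Q=8
Draw 8: a1=15.680, a2=0.600, a3=1.376, a4=13.376, a5=2.576, a0=33.608; τ=−ln(0.5256)/33.608=0.019 → t=0.184; u2·a0=0.4004·33.608=13.457 ≤ a1=15.680 → R1 fires; G=5 A=4 Q=7
Draw 9: a1=10.976, a2=0.750, a3=1.204, a4=14.630, a5=2.254, a0=29.814; τ=−ln(0.9971)/29.814=0.000 → t=0.184; u2·a0=0.5488·29.814=16.362; a1+…+a3=12.930 < 16.362 ≤ a1+…+a4=27.560 → R4 fires; G=4 A=4 Q=8
Draw 10: a1=12.544, a2=0.600, a3=1.376, a4=13.376, a5=2.576, a0=30.472; τ=−ln(0.4254)/30.472=0.028 → t=0.212; u2·a0=0.0761·30.472=2.319 ≤ a1=12.544 → R1 fires; G=5 A=3 Q=7
Draw 11: a1=8.232, a2=0.750, a3=1.204, a4=14.630, a5=2.254, a0=27.070; τ=−ln(0.6932)/27.070=0.014 → t=0.226; u2·a0=0.8497·27.070=23.001; a1+…+a3=10.186 < 23.001 ≤ a1+…+a4=24.816 → R4 fires; G=4 A=3 Q=8
Draw 12: a1=9.408, a2=0.600, a3=1.376, a4=13.376, a5=2.576, a0=27.336; τ=−ln(0.3022)/27.336=0.044 → t=0.270; u2·a0=0.5842·27.336=15.970; a1+…+a3=11.384 < 15.970 ≤ a1+…+a4=24.760 → R4 fires; G=3 A=3 Q=9
Draw 13: a1=10.584, a2=0.450, a3=1.548, a4=11.286, a5=2.898, a0=26.766; τ=−ln(0.4656)/26.766=0.029 → t=0.298; u2·a0=0.5538·26.766=14.823; a1+…+a3=12.582 < 14.823 ≤ a1+…+a4=23.868 → R4 fires; G=2 A=3 Q=10
Draw 14: a1=11.760, a2=0.300, a3=1.720, a4=8.360, a5=3.220, a0=25.360; τ=−ln(0.5146)/25.360=0.026 → t=0.325 > T=0.31: stop.
At T=0.31: G=2 A=3 Q=10; the largest is Q.

Dominant species at T: Q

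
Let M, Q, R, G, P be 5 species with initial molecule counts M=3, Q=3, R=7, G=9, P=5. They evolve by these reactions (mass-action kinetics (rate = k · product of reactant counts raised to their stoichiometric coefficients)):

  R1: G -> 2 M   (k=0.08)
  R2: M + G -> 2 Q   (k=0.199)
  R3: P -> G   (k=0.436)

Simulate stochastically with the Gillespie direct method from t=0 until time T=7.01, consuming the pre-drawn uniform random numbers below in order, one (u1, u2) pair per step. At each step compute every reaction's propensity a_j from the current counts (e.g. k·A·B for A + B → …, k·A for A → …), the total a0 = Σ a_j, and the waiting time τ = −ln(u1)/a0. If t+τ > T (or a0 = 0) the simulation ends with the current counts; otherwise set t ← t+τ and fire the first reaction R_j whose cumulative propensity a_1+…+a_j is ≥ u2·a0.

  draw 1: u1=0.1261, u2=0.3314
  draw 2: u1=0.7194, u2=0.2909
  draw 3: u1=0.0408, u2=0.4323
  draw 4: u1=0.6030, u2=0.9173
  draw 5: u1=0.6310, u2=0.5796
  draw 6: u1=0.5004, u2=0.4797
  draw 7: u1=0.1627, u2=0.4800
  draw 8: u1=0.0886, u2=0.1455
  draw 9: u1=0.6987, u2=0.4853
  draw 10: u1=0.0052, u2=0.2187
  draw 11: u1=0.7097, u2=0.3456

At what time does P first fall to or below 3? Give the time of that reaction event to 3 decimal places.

t=0.000: M=3 Q=3 R=7 G=9 P=5
Draw 1: a1=0.720, a2=5.373, a3=2.180, a0=8.273; τ=−ln(0.1261)/8.273=0.250 → t=0.250; u2·a0=0.3314·8.273=2.742; a1=0.720 < 2.742 ≤ a1+a2=6.093 → R2 fires; M=2 Q=5 R=7 G=8 P=5
Draw 2: a1=0.640, a2=3.184, a3=2.180, a0=6.004; τ=−ln(0.7194)/6.004=0.055 → t=0.305; u2·a0=0.2909·6.004=1.747; a1=0.640 < 1.747 ≤ a1+a2=3.824 → R2 fires; M=1 Q=7 R=7 G=7 P=5
Draw 3: a1=0.560, a2=1.393, a3=2.180, a0=4.133; τ=−ln(0.0408)/4.133=0.774 → t=1.079; u2·a0=0.4323·4.133=1.787; a1=0.560 < 1.787 ≤ a1+a2=1.953 → R2 fires; M=0 Q=9 R=7 G=6 P=5
Draw 4: a1=0.480, a2=0.000, a3=2.180, a0=2.660; τ=−ln(0.6030)/2.660=0.190 → t=1.269; u2·a0=0.9173·2.660=2.440; a1+a2=0.480 < 2.440 ≤ a1+…+a3=2.660 → R3 fires; M=0 Q=9 R=7 G=7 P=4
Draw 5: a1=0.560, a2=0.000, a3=1.744, a0=2.304; τ=−ln(0.6310)/2.304=0.200 → t=1.469; u2·a0=0.5796·2.304=1.335; a1+a2=0.560 < 1.335 ≤ a1+…+a3=2.304 → R3 fires; M=0 Q=9 R=7 G=8 P=3
Draw 6: a1=0.640, a2=0.000, a3=1.308, a0=1.948; τ=−ln(0.5004)/1.948=0.355 → t=1.825; u2·a0=0.4797·1.948=0.934; a1+a2=0.640 < 0.934 ≤ a1+…+a3=1.948 → R3 fires; M=0 Q=9 R=7 G=9 P=2
Draw 7: a1=0.720, a2=0.000, a3=0.872, a0=1.592; τ=−ln(0.1627)/1.592=1.141 → t=2.965; u2·a0=0.4800·1.592=0.764; a1+a2=0.720 < 0.764 ≤ a1+…+a3=1.592 → R3 fires; M=0 Q=9 R=7 G=10 P=1
Draw 8: a1=0.800, a2=0.000, a3=0.436, a0=1.236; τ=−ln(0.0886)/1.236=1.961 → t=4.926; u2·a0=0.1455·1.236=0.180 ≤ a1=0.800 → R1 fires; M=2 Q=9 R=7 G=9 P=1
Draw 9: a1=0.720, a2=3.582, a3=0.436, a0=4.738; τ=−ln(0.6987)/4.738=0.076 → t=5.002; u2·a0=0.4853·4.738=2.299; a1=0.720 < 2.299 ≤ a1+a2=4.302 → R2 fires; M=1 Q=11 R=7 G=8 P=1
Draw 10: a1=0.640, a2=1.592, a3=0.436, a0=2.668; τ=−ln(0.0052)/2.668=1.971 → t=6.973; u2·a0=0.2187·2.668=0.583 ≤ a1=0.640 → R1 fires; M=3 Q=11 R=7 G=7 P=1
Draw 11: a1=0.560, a2=4.179, a3=0.436, a0=5.175; τ=−ln(0.7097)/5.175=0.066 → t=7.039 > T=7.01: stop.
P first becomes ≤ 3 when it reaches 3 at the event at t=1.469.

Threshold first reached at t = 1.469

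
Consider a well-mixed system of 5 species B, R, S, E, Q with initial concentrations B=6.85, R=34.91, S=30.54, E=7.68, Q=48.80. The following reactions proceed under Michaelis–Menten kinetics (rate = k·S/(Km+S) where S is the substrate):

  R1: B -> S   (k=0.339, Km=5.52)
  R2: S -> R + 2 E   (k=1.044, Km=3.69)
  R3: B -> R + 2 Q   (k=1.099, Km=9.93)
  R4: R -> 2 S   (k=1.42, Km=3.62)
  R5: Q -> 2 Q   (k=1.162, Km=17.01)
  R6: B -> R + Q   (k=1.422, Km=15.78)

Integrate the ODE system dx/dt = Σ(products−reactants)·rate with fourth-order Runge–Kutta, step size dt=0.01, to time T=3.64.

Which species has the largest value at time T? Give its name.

Dominant species at T: Q

RK4 with dt=0.01: 364 steps to T=3.64. Trajectory (selected grid times):
t=0.00: B=6.85 R=34.91 S=30.54 E=7.68 Q=48.80
t=0.40: B=6.43 R=35.11 S=31.27 E=8.43 Q=49.67
t=0.81: B=6.02 R=35.31 S=32.02 E=9.19 Q=50.53
t=1.21: B=5.63 R=35.48 S=32.74 E=9.94 Q=51.36
t=1.62: B=5.26 R=35.65 S=33.48 E=10.71 Q=52.19
t=2.02: B=4.90 R=35.80 S=34.20 E=11.47 Q=52.98
t=2.43: B=4.56 R=35.93 S=34.94 E=12.24 Q=53.76
t=2.83: B=4.24 R=36.05 S=35.65 E=13.00 Q=54.51
t=3.24: B=3.93 R=36.16 S=36.38 E=13.77 Q=55.26
t=3.64: B=3.64 R=36.26 S=37.09 E=14.53 Q=55.96
At T=3.64: B=3.64 R=36.26 S=37.09 E=14.53 Q=55.96; the largest is Q.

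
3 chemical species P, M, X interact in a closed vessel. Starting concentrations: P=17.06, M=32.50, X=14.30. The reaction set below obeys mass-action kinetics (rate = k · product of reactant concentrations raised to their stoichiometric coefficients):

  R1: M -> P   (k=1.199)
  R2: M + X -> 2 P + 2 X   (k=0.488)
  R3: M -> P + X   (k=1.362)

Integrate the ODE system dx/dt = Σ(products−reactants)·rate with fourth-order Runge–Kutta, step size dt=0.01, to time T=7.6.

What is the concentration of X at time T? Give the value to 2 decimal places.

RK4 with dt=0.01: 760 steps to T=7.6. Trajectory (selected grid times):
t=0.00: P=17.06 M=32.50 X=14.30
t=0.84: P=76.74 M=0.00 X=44.31
t=1.69: P=76.74 M=0.00 X=44.31
t=2.53: P=76.74 M=0.00 X=44.31
t=3.38: P=76.74 M=0.00 X=44.31
t=4.22: P=76.74 M=0.00 X=44.31
t=5.07: P=76.74 M=0.00 X=44.31
t=5.91: P=76.74 M=0.00 X=44.31
t=6.76: P=76.74 M=0.00 X=44.31
t=7.60: P=76.74 M=0.00 X=44.31
Read off X at T=7.6: 44.31

X at T = 44.31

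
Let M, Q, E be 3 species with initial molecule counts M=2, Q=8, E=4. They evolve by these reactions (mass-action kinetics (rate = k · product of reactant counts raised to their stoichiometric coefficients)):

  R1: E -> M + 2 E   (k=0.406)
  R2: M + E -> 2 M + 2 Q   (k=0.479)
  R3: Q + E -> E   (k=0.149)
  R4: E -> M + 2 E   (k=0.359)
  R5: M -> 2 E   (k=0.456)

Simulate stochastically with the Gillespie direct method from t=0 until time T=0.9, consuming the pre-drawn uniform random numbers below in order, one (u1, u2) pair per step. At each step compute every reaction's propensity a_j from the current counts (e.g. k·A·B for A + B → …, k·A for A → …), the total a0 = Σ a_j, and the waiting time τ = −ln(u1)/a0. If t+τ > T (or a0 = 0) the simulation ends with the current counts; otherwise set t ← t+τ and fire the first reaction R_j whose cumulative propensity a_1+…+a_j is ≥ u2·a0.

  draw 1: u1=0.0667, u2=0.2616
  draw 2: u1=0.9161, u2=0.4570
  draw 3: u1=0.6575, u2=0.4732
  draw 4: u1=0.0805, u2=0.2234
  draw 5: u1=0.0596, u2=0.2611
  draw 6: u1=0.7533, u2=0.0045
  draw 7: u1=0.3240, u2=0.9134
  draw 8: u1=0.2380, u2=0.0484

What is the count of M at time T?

t=0.000: M=2 Q=8 E=4
Draw 1: a1=1.624, a2=3.832, a3=4.768, a4=1.436, a5=0.912, a0=12.572; τ=−ln(0.0667)/12.572=0.215 → t=0.215; u2·a0=0.2616·12.572=3.289; a1=1.624 < 3.289 ≤ a1+a2=5.456 → R2 fires; M=3 Q=10 E=3
Draw 2: a1=1.218, a2=4.311, a3=4.470, a4=1.077, a5=1.368, a0=12.444; τ=−ln(0.9161)/12.444=0.007 → t=0.222; u2·a0=0.4570·12.444=5.687; a1+a2=5.529 < 5.687 ≤ a1+…+a3=9.999 → R3 fires; M=3 Q=9 E=3
Draw 3: a1=1.218, a2=4.311, a3=4.023, a4=1.077, a5=1.368, a0=11.997; τ=−ln(0.6575)/11.997=0.035 → t=0.257; u2·a0=0.4732·11.997=5.677; a1+a2=5.529 < 5.677 ≤ a1+…+a3=9.552 → R3 fires; M=3 Q=8 E=3
Draw 4: a1=1.218, a2=4.311, a3=3.576, a4=1.077, a5=1.368, a0=11.550; τ=−ln(0.0805)/11.550=0.218 → t=0.475; u2·a0=0.2234·11.550=2.580; a1=1.218 < 2.580 ≤ a1+a2=5.529 → R2 fires; M=4 Q=10 E=2
Draw 5: a1=0.812, a2=3.832, a3=2.980, a4=0.718, a5=1.824, a0=10.166; τ=−ln(0.0596)/10.166=0.277 → t=0.753; u2·a0=0.2611·10.166=2.654; a1=0.812 < 2.654 ≤ a1+a2=4.644 → R2 fires; M=5 Q=12 E=1
Draw 6: a1=0.406, a2=2.395, a3=1.788, a4=0.359, a5=2.280, a0=7.228; τ=−ln(0.7533)/7.228=0.039 → t=0.792; u2·a0=0.0045·7.228=0.033 ≤ a1=0.406 → R1 fires; M=6 Q=12 E=2
Draw 7: a1=0.812, a2=5.748, a3=3.576, a4=0.718, a5=2.736, a0=13.590; τ=−ln(0.3240)/13.590=0.083 → t=0.875; u2·a0=0.9134·13.590=12.413; a1+…+a4=10.854 < 12.413 ≤ a1+…+a5=13.590 → R5 fires; M=5 Q=12 E=4
Draw 8: a1=1.624, a2=9.580, a3=7.152, a4=1.436, a5=2.280, a0=22.072; τ=−ln(0.2380)/22.072=0.065 → t=0.940 > T=0.9: stop.
Read off M at T=0.9: 5

M at T = 5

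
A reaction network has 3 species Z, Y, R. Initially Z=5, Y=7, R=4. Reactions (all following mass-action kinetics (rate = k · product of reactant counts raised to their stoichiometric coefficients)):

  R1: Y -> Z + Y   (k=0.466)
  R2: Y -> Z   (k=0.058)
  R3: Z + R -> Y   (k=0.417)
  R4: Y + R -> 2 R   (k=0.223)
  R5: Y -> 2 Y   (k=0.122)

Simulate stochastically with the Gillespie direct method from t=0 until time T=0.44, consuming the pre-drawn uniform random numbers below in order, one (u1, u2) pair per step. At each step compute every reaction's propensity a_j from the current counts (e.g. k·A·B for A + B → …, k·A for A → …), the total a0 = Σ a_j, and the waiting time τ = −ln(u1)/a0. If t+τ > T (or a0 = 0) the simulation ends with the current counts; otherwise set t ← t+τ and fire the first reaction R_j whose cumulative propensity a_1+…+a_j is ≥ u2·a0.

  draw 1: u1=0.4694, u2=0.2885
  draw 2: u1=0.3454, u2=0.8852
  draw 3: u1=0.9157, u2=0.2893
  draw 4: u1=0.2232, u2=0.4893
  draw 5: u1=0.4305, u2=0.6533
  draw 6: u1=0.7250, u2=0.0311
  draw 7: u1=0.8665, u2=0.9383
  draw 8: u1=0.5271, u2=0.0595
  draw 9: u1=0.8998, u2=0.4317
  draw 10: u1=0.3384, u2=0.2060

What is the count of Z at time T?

t=0.000: Z=5 Y=7 R=4
Draw 1: a1=3.262, a2=0.406, a3=8.340, a4=6.244, a5=0.854, a0=19.106; τ=−ln(0.4694)/19.106=0.040 → t=0.040; u2·a0=0.2885·19.106=5.512; a1+a2=3.668 < 5.512 ≤ a1+…+a3=12.008 → R3 fires; Z=4 Y=8 R=3
Draw 2: a1=3.728, a2=0.464, a3=5.004, a4=5.352, a5=0.976, a0=15.524; τ=−ln(0.3454)/15.524=0.068 → t=0.108; u2·a0=0.8852·15.524=13.742; a1+…+a3=9.196 < 13.742 ≤ a1+…+a4=14.548 → R4 fires; Z=4 Y=7 R=4
Draw 3: a1=3.262, a2=0.406, a3=6.672, a4=6.244, a5=0.854, a0=17.438; τ=−ln(0.9157)/17.438=0.005 → t=0.113; u2·a0=0.2893·17.438=5.045; a1+a2=3.668 < 5.045 ≤ a1+…+a3=10.340 → R3 fires; Z=3 Y=8 R=3
Draw 4: a1=3.728, a2=0.464, a3=3.753, a4=5.352, a5=0.976, a0=14.273; τ=−ln(0.2232)/14.273=0.105 → t=0.218; u2·a0=0.4893·14.273=6.984; a1+a2=4.192 < 6.984 ≤ a1+…+a3=7.945 → R3 fires; Z=2 Y=9 R=2
Draw 5: a1=4.194, a2=0.522, a3=1.668, a4=4.014, a5=1.098, a0=11.496; τ=−ln(0.4305)/11.496=0.073 → t=0.291; u2·a0=0.6533·11.496=7.510; a1+…+a3=6.384 < 7.510 ≤ a1+…+a4=10.398 → R4 fires; Z=2 Y=8 R=3
Draw 6: a1=3.728, a2=0.464, a3=2.502, a4=5.352, a5=0.976, a0=13.022; τ=−ln(0.7250)/13.022=0.025 → t=0.316; u2·a0=0.0311·13.022=0.405 ≤ a1=3.728 → R1 fires; Z=3 Y=8 R=3
Draw 7: a1=3.728, a2=0.464, a3=3.753, a4=5.352, a5=0.976, a0=14.273; τ=−ln(0.8665)/14.273=0.010 → t=0.326; u2·a0=0.9383·14.273=13.392; a1+…+a4=13.297 < 13.392 ≤ a1+…+a5=14.273 → R5 fires; Z=3 Y=9 R=3
Draw 8: a1=4.194, a2=0.522, a3=3.753, a4=6.021, a5=1.098, a0=15.588; τ=−ln(0.5271)/15.588=0.041 → t=0.367; u2·a0=0.0595·15.588=0.927 ≤ a1=4.194 → R1 fires; Z=4 Y=9 R=3
Draw 9: a1=4.194, a2=0.522, a3=5.004, a4=6.021, a5=1.098, a0=16.839; τ=−ln(0.8998)/16.839=0.006 → t=0.374; u2·a0=0.4317·16.839=7.269; a1+a2=4.716 < 7.269 ≤ a1+…+a3=9.720 → R3 fires; Z=3 Y=10 R=2
Draw 10: a1=4.660, a2=0.580, a3=2.502, a4=4.460, a5=1.220, a0=13.422; τ=−ln(0.3384)/13.422=0.081 → t=0.454 > T=0.44: stop.
Read off Z at T=0.44: 3

Z at T = 3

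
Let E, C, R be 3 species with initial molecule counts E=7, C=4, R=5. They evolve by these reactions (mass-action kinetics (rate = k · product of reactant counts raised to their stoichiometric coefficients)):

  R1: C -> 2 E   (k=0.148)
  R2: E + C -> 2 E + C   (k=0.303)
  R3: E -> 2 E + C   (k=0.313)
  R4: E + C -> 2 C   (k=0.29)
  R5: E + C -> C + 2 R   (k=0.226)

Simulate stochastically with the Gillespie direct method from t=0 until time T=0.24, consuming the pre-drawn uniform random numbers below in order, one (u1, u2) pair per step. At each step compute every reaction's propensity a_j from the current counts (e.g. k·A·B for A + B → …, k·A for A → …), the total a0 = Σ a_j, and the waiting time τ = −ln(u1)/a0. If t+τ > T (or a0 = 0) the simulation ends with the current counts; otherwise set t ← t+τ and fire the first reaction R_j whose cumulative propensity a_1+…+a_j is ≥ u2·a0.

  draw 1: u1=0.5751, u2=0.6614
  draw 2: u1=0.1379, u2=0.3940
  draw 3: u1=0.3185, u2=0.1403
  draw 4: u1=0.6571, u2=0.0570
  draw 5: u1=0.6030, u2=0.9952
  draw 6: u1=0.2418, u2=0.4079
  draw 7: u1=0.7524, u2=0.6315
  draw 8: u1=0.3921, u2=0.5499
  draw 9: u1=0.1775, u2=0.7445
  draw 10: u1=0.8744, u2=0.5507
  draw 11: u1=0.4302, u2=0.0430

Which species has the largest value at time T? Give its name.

Dominant species at T: C

t=0.000: E=7 C=4 R=5
Draw 1: a1=0.592, a2=8.484, a3=2.191, a4=8.120, a5=6.328, a0=25.715; τ=−ln(0.5751)/25.715=0.022 → t=0.022; u2·a0=0.6614·25.715=17.008; a1+…+a3=11.267 < 17.008 ≤ a1+…+a4=19.387 → R4 fires; E=6 C=5 R=5
Draw 2: a1=0.740, a2=9.090, a3=1.878, a4=8.700, a5=6.780, a0=27.188; τ=−ln(0.1379)/27.188=0.073 → t=0.094; u2·a0=0.3940·27.188=10.712; a1+a2=9.830 < 10.712 ≤ a1+…+a3=11.708 → R3 fires; E=7 C=6 R=5
Draw 3: a1=0.888, a2=12.726, a3=2.191, a4=12.180, a5=9.492, a0=37.477; τ=−ln(0.3185)/37.477=0.031 → t=0.125; u2·a0=0.1403·37.477=5.258; a1=0.888 < 5.258 ≤ a1+a2=13.614 → R2 fires; E=8 C=6 R=5
Draw 4: a1=0.888, a2=14.544, a3=2.504, a4=13.920, a5=10.848, a0=42.704; τ=−ln(0.6571)/42.704=0.010 → t=0.135; u2·a0=0.0570·42.704=2.434; a1=0.888 < 2.434 ≤ a1+a2=15.432 → R2 fires; E=9 C=6 R=5
Draw 5: a1=0.888, a2=16.362, a3=2.817, a4=15.660, a5=12.204, a0=47.931; τ=−ln(0.6030)/47.931=0.011 → t=0.145; u2·a0=0.9952·47.931=47.701; a1+…+a4=35.727 < 47.701 ≤ a1+…+a5=47.931 → R5 fires; E=8 C=6 R=7
Draw 6: a1=0.888, a2=14.544, a3=2.504, a4=13.920, a5=10.848, a0=42.704; τ=−ln(0.2418)/42.704=0.033 → t=0.179; u2·a0=0.4079·42.704=17.419; a1+a2=15.432 < 17.419 ≤ a1+…+a3=17.936 → R3 fires; E=9 C=7 R=7
Draw 7: a1=1.036, a2=19.089, a3=2.817, a4=18.270, a5=14.238, a0=55.450; τ=−ln(0.7524)/55.450=0.005 → t=0.184; u2·a0=0.6315·55.450=35.017; a1+…+a3=22.942 < 35.017 ≤ a1+…+a4=41.212 → R4 fires; E=8 C=8 R=7
Draw 8: a1=1.184, a2=19.392, a3=2.504, a4=18.560, a5=14.464, a0=56.104; τ=−ln(0.3921)/56.104=0.017 → t=0.200; u2·a0=0.5499·56.104=30.852; a1+…+a3=23.080 < 30.852 ≤ a1+…+a4=41.640 → R4 fires; E=7 C=9 R=7
Draw 9: a1=1.332, a2=19.089, a3=2.191, a4=18.270, a5=14.238, a0=55.120; τ=−ln(0.1775)/55.120=0.031 → t=0.232; u2·a0=0.7445·55.120=41.037; a1+…+a4=40.882 < 41.037 ≤ a1+…+a5=55.120 → R5 fires; E=6 C=9 R=9
Draw 10: a1=1.332, a2=16.362, a3=1.878, a4=15.660, a5=12.204, a0=47.436; τ=−ln(0.8744)/47.436=0.003 → t=0.235; u2·a0=0.5507·47.436=26.123; a1+…+a3=19.572 < 26.123 ≤ a1+…+a4=35.232 → R4 fires; E=5 C=10 R=9
Draw 11: a1=1.480, a2=15.150, a3=1.565, a4=14.500, a5=11.300, a0=43.995; τ=−ln(0.4302)/43.995=0.019 → t=0.254 > T=0.24: stop.
At T=0.24: E=5 C=10 R=9; the largest is C.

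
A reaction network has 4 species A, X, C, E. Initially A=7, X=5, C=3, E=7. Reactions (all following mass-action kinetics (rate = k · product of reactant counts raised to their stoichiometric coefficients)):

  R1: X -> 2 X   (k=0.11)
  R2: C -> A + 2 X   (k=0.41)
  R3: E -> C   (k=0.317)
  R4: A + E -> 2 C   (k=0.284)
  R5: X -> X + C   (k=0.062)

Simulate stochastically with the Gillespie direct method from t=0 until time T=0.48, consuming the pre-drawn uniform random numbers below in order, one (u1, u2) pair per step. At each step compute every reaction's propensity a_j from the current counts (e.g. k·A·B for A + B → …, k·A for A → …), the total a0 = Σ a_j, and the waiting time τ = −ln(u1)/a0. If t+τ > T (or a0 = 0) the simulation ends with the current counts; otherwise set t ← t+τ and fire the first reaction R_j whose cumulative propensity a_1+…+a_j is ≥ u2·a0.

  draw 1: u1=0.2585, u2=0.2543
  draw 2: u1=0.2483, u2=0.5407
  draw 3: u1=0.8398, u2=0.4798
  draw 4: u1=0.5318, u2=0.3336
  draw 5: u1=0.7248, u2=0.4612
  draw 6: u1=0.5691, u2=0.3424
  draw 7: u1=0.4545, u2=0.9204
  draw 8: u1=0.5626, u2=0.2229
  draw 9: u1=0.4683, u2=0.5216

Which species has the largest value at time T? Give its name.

t=0.000: A=7 X=5 C=3 E=7
Draw 1: a1=0.550, a2=1.230, a3=2.219, a4=13.916, a5=0.310, a0=18.225; τ=−ln(0.2585)/18.225=0.074 → t=0.074; u2·a0=0.2543·18.225=4.635; a1+…+a3=3.999 < 4.635 ≤ a1+…+a4=17.915 → R4 fires; A=6 X=5 C=5 E=6
Draw 2: a1=0.550, a2=2.050, a3=1.902, a4=10.224, a5=0.310, a0=15.036; τ=−ln(0.2483)/15.036=0.093 → t=0.167; u2·a0=0.5407·15.036=8.130; a1+…+a3=4.502 < 8.130 ≤ a1+…+a4=14.726 → R4 fires; A=5 X=5 C=7 E=5
Draw 3: a1=0.550, a2=2.870, a3=1.585, a4=7.100, a5=0.310, a0=12.415; τ=−ln(0.8398)/12.415=0.014 → t=0.181; u2·a0=0.4798·12.415=5.957; a1+…+a3=5.005 < 5.957 ≤ a1+…+a4=12.105 → R4 fires; A=4 X=5 C=9 E=4
Draw 4: a1=0.550, a2=3.690, a3=1.268, a4=4.544, a5=0.310, a0=10.362; τ=−ln(0.5318)/10.362=0.061 → t=0.242; u2·a0=0.3336·10.362=3.457; a1=0.550 < 3.457 ≤ a1+a2=4.240 → R2 fires; A=5 X=7 C=8 E=4
Draw 5: a1=0.770, a2=3.280, a3=1.268, a4=5.680, a5=0.434, a0=11.432; τ=−ln(0.7248)/11.432=0.028 → t=0.270; u2·a0=0.4612·11.432=5.272; a1+a2=4.050 < 5.272 ≤ a1+…+a3=5.318 → R3 fires; A=5 X=7 C=9 E=3
Draw 6: a1=0.770, a2=3.690, a3=0.951, a4=4.260, a5=0.434, a0=10.105; τ=−ln(0.5691)/10.105=0.056 → t=0.326; u2·a0=0.3424·10.105=3.460; a1=0.770 < 3.460 ≤ a1+a2=4.460 → R2 fires; A=6 X=9 C=8 E=3
Draw 7: a1=0.990, a2=3.280, a3=0.951, a4=5.112, a5=0.558, a0=10.891; τ=−ln(0.4545)/10.891=0.072 → t=0.398; u2·a0=0.9204·10.891=10.024; a1+…+a3=5.221 < 10.024 ≤ a1+…+a4=10.333 → R4 fires; A=5 X=9 C=10 E=2
Draw 8: a1=0.990, a2=4.100, a3=0.634, a4=2.840, a5=0.558, a0=9.122; τ=−ln(0.5626)/9.122=0.063 → t=0.461; u2·a0=0.2229·9.122=2.033; a1=0.990 < 2.033 ≤ a1+a2=5.090 → R2 fires; A=6 X=11 C=9 E=2
Draw 9: a1=1.210, a2=3.690, a3=0.634, a4=3.408, a5=0.682, a0=9.624; τ=−ln(0.4683)/9.624=0.079 → t=0.540 > T=0.48: stop.
At T=0.48: A=6 X=11 C=9 E=2; the largest is X.

Dominant species at T: X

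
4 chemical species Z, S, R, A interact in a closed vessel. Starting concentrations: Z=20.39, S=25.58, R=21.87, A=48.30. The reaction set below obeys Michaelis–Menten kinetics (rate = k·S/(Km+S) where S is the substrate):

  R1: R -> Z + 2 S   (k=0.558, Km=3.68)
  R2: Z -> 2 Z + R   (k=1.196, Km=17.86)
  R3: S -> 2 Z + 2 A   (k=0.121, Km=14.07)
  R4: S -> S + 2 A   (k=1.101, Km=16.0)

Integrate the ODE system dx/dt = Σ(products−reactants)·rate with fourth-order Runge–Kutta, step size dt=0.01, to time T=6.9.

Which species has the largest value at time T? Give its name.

Dominant species at T: A

RK4 with dt=0.01: 690 steps to T=6.9. Trajectory (selected grid times):
t=0.00: Z=20.39 S=25.58 R=21.87 A=48.30
t=0.77: Z=21.38 S=26.26 R=22.00 A=49.47
t=1.53: Z=22.36 S=26.92 R=22.14 A=50.63
t=2.30: Z=23.37 S=27.60 R=22.28 A=51.83
t=3.07: Z=24.39 S=28.27 R=22.44 A=53.03
t=3.83: Z=25.40 S=28.94 R=22.61 A=54.22
t=4.60: Z=26.45 S=29.62 R=22.78 A=55.45
t=5.37: Z=27.50 S=30.29 R=22.97 A=56.68
t=6.13: Z=28.54 S=30.96 R=23.16 A=57.90
t=6.90: Z=29.61 S=31.64 R=23.35 A=59.15
At T=6.9: Z=29.61 S=31.64 R=23.35 A=59.15; the largest is A.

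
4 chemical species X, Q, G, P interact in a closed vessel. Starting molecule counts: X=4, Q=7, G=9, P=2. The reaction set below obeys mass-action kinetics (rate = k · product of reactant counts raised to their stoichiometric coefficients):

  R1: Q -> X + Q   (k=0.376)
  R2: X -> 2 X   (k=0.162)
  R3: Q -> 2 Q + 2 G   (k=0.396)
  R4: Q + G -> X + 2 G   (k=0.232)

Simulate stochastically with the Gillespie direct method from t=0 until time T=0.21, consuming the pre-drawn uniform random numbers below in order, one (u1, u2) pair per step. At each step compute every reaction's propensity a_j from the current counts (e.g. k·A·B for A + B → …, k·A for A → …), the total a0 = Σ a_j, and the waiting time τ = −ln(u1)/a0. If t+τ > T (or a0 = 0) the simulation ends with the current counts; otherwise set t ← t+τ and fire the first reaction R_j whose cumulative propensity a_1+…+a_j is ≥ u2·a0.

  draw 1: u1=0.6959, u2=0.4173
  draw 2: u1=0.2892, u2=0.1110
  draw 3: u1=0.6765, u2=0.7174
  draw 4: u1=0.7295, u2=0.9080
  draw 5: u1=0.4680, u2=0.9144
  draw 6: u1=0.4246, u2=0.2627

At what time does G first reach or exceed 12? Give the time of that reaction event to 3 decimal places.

Threshold first reached at t = 0.119

t=0.000: X=4 Q=7 G=9 P=2
Draw 1: a1=2.632, a2=0.648, a3=2.772, a4=14.616, a0=20.668; τ=−ln(0.6959)/20.668=0.018 → t=0.018; u2·a0=0.4173·20.668=8.625; a1+…+a3=6.052 < 8.625 ≤ a1+…+a4=20.668 → R4 fires; X=5 Q=6 G=10 P=2
Draw 2: a1=2.256, a2=0.810, a3=2.376, a4=13.920, a0=19.362; τ=−ln(0.2892)/19.362=0.064 → t=0.082; u2·a0=0.1110·19.362=2.149 ≤ a1=2.256 → R1 fires; X=6 Q=6 G=10 P=2
Draw 3: a1=2.256, a2=0.972, a3=2.376, a4=13.920, a0=19.524; τ=−ln(0.6765)/19.524=0.020 → t=0.102; u2·a0=0.7174·19.524=14.007; a1+…+a3=5.604 < 14.007 ≤ a1+…+a4=19.524 → R4 fires; X=7 Q=5 G=11 P=2
Draw 4: a1=1.880, a2=1.134, a3=1.980, a4=12.760, a0=17.754; τ=−ln(0.7295)/17.754=0.018 → t=0.119; u2·a0=0.9080·17.754=16.121; a1+…+a3=4.994 < 16.121 ≤ a1+…+a4=17.754 → R4 fires; X=8 Q=4 G=12 P=2
Draw 5: a1=1.504, a2=1.296, a3=1.584, a4=11.136, a0=15.520; τ=−ln(0.4680)/15.520=0.049 → t=0.168; u2·a0=0.9144·15.520=14.191; a1+…+a3=4.384 < 14.191 ≤ a1+…+a4=15.520 → R4 fires; X=9 Q=3 G=13 P=2
Draw 6: a1=1.128, a2=1.458, a3=1.188, a4=9.048, a0=12.822; τ=−ln(0.4246)/12.822=0.067 → t=0.235 > T=0.21: stop.
G first becomes ≥ 12 when it reaches 12 at the event at t=0.119.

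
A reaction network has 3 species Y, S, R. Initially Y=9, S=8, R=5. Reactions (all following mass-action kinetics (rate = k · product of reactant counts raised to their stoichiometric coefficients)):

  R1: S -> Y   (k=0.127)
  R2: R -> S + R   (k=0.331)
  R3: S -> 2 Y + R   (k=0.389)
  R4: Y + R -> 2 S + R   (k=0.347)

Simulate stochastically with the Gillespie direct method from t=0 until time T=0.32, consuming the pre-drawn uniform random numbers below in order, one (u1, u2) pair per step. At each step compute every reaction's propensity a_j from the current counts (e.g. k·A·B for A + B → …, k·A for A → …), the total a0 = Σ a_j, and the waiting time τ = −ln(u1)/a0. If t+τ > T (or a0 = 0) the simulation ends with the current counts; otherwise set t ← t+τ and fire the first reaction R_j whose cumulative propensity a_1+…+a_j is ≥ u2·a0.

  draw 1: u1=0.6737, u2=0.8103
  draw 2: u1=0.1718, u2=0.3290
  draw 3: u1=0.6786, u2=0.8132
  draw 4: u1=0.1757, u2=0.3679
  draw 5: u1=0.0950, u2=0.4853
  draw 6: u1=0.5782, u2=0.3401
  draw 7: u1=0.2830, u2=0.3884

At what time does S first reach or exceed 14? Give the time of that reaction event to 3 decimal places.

Threshold first reached at t = 0.276

t=0.000: Y=9 S=8 R=5
Draw 1: a1=1.016, a2=1.655, a3=3.112, a4=15.615, a0=21.398; τ=−ln(0.6737)/21.398=0.018 → t=0.018; u2·a0=0.8103·21.398=17.339; a1+…+a3=5.783 < 17.339 ≤ a1+…+a4=21.398 → R4 fires; Y=8 S=10 R=5
Draw 2: a1=1.270, a2=1.655, a3=3.890, a4=13.880, a0=20.695; τ=−ln(0.1718)/20.695=0.085 → t=0.104; u2·a0=0.3290·20.695=6.809; a1+a2=2.925 < 6.809 ≤ a1+…+a3=6.815 → R3 fires; Y=10 S=9 R=6
Draw 3: a1=1.143, a2=1.986, a3=3.501, a4=20.820, a0=27.450; τ=−ln(0.6786)/27.450=0.014 → t=0.118; u2·a0=0.8132·27.450=22.322; a1+…+a3=6.630 < 22.322 ≤ a1+…+a4=27.450 → R4 fires; Y=9 S=11 R=6
Draw 4: a1=1.397, a2=1.986, a3=4.279, a4=18.738, a0=26.400; τ=−ln(0.1757)/26.400=0.066 → t=0.184; u2·a0=0.3679·26.400=9.713; a1+…+a3=7.662 < 9.713 ≤ a1+…+a4=26.400 → R4 fires; Y=8 S=13 R=6
Draw 5: a1=1.651, a2=1.986, a3=5.057, a4=16.656, a0=25.350; τ=−ln(0.0950)/25.350=0.093 → t=0.276; u2·a0=0.4853·25.350=12.302; a1+…+a3=8.694 < 12.302 ≤ a1+…+a4=25.350 → R4 fires; Y=7 S=15 R=6
Draw 6: a1=1.905, a2=1.986, a3=5.835, a4=14.574, a0=24.300; τ=−ln(0.5782)/24.300=0.023 → t=0.299; u2·a0=0.3401·24.300=8.264; a1+a2=3.891 < 8.264 ≤ a1+…+a3=9.726 → R3 fires; Y=9 S=14 R=7
Draw 7: a1=1.778, a2=2.317, a3=5.446, a4=21.861, a0=31.402; τ=−ln(0.2830)/31.402=0.040 → t=0.339 > T=0.32: stop.
S first becomes ≥ 14 when it reaches 15 at the event at t=0.276.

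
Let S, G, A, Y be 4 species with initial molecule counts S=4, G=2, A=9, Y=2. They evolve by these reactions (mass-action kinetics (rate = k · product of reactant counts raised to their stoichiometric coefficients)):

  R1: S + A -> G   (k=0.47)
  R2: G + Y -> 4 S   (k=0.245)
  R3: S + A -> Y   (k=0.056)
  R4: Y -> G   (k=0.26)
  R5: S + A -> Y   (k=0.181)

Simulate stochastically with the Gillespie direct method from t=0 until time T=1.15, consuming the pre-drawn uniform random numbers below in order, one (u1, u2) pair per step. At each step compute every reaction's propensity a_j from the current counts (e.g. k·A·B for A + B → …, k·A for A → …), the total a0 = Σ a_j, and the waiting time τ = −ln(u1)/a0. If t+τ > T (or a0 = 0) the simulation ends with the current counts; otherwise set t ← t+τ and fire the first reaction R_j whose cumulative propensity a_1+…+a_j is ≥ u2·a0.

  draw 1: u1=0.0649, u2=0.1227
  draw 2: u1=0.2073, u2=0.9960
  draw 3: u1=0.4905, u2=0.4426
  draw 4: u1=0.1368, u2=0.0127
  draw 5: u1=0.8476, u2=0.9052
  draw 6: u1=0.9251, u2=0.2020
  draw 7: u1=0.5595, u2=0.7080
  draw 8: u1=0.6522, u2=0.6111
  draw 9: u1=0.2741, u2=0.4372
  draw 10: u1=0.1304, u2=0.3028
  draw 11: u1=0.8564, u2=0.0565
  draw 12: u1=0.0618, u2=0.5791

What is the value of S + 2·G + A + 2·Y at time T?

Value at T = 21

Check how each reaction changes W = S + 2·G + A + 2·Y (weight of products minus weight of reactants):
R1: S + A -> G: (2·1) − (1·1 + 1·1) = 2 − 2 = 0
R2: G + Y -> 4 S: (1·4) − (2·1 + 2·1) = 4 − 4 = 0
R3: S + A -> Y: (2·1) − (1·1 + 1·1) = 2 − 2 = 0
R4: Y -> G: (2·1) − (2·1) = 2 − 2 = 0
R5: S + A -> Y: (2·1) − (1·1 + 1·1) = 2 − 2 = 0
Every reaction leaves W unchanged, so W is conserved and no simulation is needed: W(T) = W(0) = 4 + 2·2 + 9 + 2·2 = 21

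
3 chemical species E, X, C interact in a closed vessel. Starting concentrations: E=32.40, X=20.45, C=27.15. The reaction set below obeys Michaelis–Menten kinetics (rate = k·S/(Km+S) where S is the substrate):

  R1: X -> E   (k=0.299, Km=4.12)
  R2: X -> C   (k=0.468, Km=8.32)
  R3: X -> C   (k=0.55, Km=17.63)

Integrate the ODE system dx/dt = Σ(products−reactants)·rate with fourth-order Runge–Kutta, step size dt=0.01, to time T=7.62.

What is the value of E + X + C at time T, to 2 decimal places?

Check how each reaction changes W = E + X + C (weight of products minus weight of reactants):
R1: X -> E: (1·1) − (1·1) = 1 − 1 = 0
R2: X -> C: (1·1) − (1·1) = 1 − 1 = 0
R3: X -> C: (1·1) − (1·1) = 1 − 1 = 0
Every reaction leaves W unchanged, so W is conserved and no simulation is needed: W(T) = W(0) = 32.40 + 20.45 + 27.15 = 80.00

Value at T = 80.00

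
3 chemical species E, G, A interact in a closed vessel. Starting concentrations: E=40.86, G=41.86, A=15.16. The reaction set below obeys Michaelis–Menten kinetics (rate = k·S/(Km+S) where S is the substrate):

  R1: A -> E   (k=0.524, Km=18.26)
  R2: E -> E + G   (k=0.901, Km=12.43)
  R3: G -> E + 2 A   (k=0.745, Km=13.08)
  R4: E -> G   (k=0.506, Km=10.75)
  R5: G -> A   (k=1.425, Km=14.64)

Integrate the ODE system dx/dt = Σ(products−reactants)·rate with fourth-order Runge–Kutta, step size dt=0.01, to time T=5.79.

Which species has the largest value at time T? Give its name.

Dominant species at T: E

RK4 with dt=0.01: 579 steps to T=5.79. Trajectory (selected grid times):
t=0.00: E=40.86 G=41.86 A=15.16
t=0.64: E=41.12 G=41.52 A=16.41
t=1.29: E=41.39 G=41.18 A=17.66
t=1.93: E=41.67 G=40.85 A=18.89
t=2.57: E=41.94 G=40.52 A=20.11
t=3.22: E=42.23 G=40.19 A=21.34
t=3.86: E=42.51 G=39.86 A=22.54
t=4.50: E=42.80 G=39.54 A=23.74
t=5.15: E=43.09 G=39.22 A=24.94
t=5.79: E=43.39 G=38.91 A=26.13
At T=5.79: E=43.39 G=38.91 A=26.13; the largest is E.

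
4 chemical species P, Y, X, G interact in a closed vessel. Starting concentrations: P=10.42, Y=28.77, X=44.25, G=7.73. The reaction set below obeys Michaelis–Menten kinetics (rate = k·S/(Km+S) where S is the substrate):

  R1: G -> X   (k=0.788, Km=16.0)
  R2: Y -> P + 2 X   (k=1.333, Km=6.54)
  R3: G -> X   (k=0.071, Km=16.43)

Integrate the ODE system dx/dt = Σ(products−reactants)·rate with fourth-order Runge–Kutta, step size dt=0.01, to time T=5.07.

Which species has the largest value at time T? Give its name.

RK4 with dt=0.01: 507 steps to T=5.07. Trajectory (selected grid times):
t=0.00: P=10.42 Y=28.77 X=44.25 G=7.73
t=0.56: P=11.03 Y=28.16 X=45.62 G=7.57
t=1.13: P=11.64 Y=27.55 X=47.01 G=7.42
t=1.69: P=12.24 Y=26.95 X=48.36 G=7.27
t=2.25: P=12.84 Y=26.35 X=49.71 G=7.12
t=2.82: P=13.45 Y=25.74 X=51.07 G=6.97
t=3.38: P=14.04 Y=25.15 X=52.41 G=6.82
t=3.94: P=14.64 Y=24.55 X=53.73 G=6.68
t=4.51: P=15.23 Y=23.96 X=55.07 G=6.54
t=5.07: P=15.82 Y=23.37 X=56.38 G=6.40
At T=5.07: P=15.82 Y=23.37 X=56.38 G=6.40; the largest is X.

Dominant species at T: X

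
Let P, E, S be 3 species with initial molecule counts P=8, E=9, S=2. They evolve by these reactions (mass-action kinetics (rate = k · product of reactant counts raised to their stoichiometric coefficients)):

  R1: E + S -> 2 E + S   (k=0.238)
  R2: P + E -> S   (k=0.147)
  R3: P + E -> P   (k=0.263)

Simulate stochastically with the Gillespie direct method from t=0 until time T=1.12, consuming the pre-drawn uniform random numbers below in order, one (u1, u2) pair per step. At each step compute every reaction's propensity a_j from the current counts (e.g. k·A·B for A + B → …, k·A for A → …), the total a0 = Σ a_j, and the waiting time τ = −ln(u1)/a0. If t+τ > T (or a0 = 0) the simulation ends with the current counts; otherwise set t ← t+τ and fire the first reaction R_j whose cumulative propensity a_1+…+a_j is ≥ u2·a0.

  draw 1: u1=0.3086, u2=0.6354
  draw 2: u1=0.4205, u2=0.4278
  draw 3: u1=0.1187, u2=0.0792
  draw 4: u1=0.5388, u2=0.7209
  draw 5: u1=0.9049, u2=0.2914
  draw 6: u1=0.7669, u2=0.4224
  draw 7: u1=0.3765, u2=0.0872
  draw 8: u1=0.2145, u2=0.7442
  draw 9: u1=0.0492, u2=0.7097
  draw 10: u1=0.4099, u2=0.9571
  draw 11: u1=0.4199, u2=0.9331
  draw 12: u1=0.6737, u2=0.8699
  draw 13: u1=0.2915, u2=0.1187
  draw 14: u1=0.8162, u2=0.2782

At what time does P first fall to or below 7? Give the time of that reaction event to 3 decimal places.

Threshold first reached at t = 0.064

t=0.000: P=8 E=9 S=2
Draw 1: a1=4.284, a2=10.584, a3=18.936, a0=33.804; τ=−ln(0.3086)/33.804=0.035 → t=0.035; u2·a0=0.6354·33.804=21.479; a1+a2=14.868 < 21.479 ≤ a1+…+a3=33.804 → R3 fires; P=8 E=8 S=2
Draw 2: a1=3.808, a2=9.408, a3=16.832, a0=30.048; τ=−ln(0.4205)/30.048=0.029 → t=0.064; u2·a0=0.4278·30.048=12.855; a1=3.808 < 12.855 ≤ a1+a2=13.216 → R2 fires; P=7 E=7 S=3
Draw 3: a1=4.998, a2=7.203, a3=12.887, a0=25.088; τ=−ln(0.1187)/25.088=0.085 → t=0.149; u2·a0=0.0792·25.088=1.987 ≤ a1=4.998 → R1 fires; P=7 E=8 S=3
Draw 4: a1=5.712, a2=8.232, a3=14.728, a0=28.672; τ=−ln(0.5388)/28.672=0.022 → t=0.170; u2·a0=0.7209·28.672=20.670; a1+a2=13.944 < 20.670 ≤ a1+…+a3=28.672 → R3 fires; P=7 E=7 S=3
Draw 5: a1=4.998, a2=7.203, a3=12.887, a0=25.088; τ=−ln(0.9049)/25.088=0.004 → t=0.174; u2·a0=0.2914·25.088=7.311; a1=4.998 < 7.311 ≤ a1+a2=12.201 → R2 fires; P=6 E=6 S=4
Draw 6: a1=5.712, a2=5.292, a3=9.468, a0=20.472; τ=−ln(0.7669)/20.472=0.013 → t=0.187; u2·a0=0.4224·20.472=8.647; a1=5.712 < 8.647 ≤ a1+a2=11.004 → R2 fires; P=5 E=5 S=5
Draw 7: a1=5.950, a2=3.675, a3=6.575, a0=16.200; τ=−ln(0.3765)/16.200=0.060 → t=0.247; u2·a0=0.0872·16.200=1.413 ≤ a1=5.950 → R1 fires; P=5 E=6 S=5
Draw 8: a1=7.140, a2=4.410, a3=7.890, a0=19.440; τ=−ln(0.2145)/19.440=0.079 → t=0.327; u2·a0=0.7442·19.440=14.467; a1+a2=11.550 < 14.467 ≤ a1+…+a3=19.440 → R3 fires; P=5 E=5 S=5
Draw 9: a1=5.950, a2=3.675, a3=6.575, a0=16.200; τ=−ln(0.0492)/16.200=0.186 → t=0.512; u2·a0=0.7097·16.200=11.497; a1+a2=9.625 < 11.497 ≤ a1+…+a3=16.200 → R3 fires; P=5 E=4 S=5
Draw 10: a1=4.760, a2=2.940, a3=5.260, a0=12.960; τ=−ln(0.4099)/12.960=0.069 → t=0.581; u2·a0=0.9571·12.960=12.404; a1+a2=7.700 < 12.404 ≤ a1+…+a3=12.960 → R3 fires; P=5 E=3 S=5
Draw 11: a1=3.570, a2=2.205, a3=3.945, a0=9.720; τ=−ln(0.4199)/9.720=0.089 → t=0.671; u2·a0=0.9331·9.720=9.070; a1+a2=5.775 < 9.070 ≤ a1+…+a3=9.720 → R3 fires; P=5 E=2 S=5
Draw 12: a1=2.380, a2=1.470, a3=2.630, a0=6.480; τ=−ln(0.6737)/6.480=0.061 → t=0.732; u2·a0=0.8699·6.480=5.637; a1+a2=3.850 < 5.637 ≤ a1+…+a3=6.480 → R3 fires; P=5 E=1 S=5
Draw 13: a1=1.190, a2=0.735, a3=1.315, a0=3.240; τ=−ln(0.2915)/3.240=0.380 → t=1.112; u2·a0=0.1187·3.240=0.385 ≤ a1=1.190 → R1 fires; P=5 E=2 S=5
Draw 14: a1=2.380, a2=1.470, a3=2.630, a0=6.480; τ=−ln(0.8162)/6.480=0.031 → t=1.143 > T=1.12: stop.
P first becomes ≤ 7 when it reaches 7 at the event at t=0.064.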